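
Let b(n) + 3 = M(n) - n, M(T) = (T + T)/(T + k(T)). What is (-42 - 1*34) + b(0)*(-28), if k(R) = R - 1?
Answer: 8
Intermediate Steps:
k(R) = -1 + R
M(T) = 2*T/(-1 + 2*T) (M(T) = (T + T)/(T + (-1 + T)) = (2*T)/(-1 + 2*T) = 2*T/(-1 + 2*T))
b(n) = -3 - n + 2*n/(-1 + 2*n) (b(n) = -3 + (2*n/(-1 + 2*n) - n) = -3 + (-n + 2*n/(-1 + 2*n)) = -3 - n + 2*n/(-1 + 2*n))
(-42 - 1*34) + b(0)*(-28) = (-42 - 1*34) + ((3 - 3*0 - 2*0²)/(-1 + 2*0))*(-28) = (-42 - 34) + ((3 + 0 - 2*0)/(-1 + 0))*(-28) = -76 + ((3 + 0 + 0)/(-1))*(-28) = -76 - 1*3*(-28) = -76 - 3*(-28) = -76 + 84 = 8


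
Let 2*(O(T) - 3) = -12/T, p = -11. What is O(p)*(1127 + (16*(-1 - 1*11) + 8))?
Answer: 36777/11 ≈ 3343.4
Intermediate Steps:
O(T) = 3 - 6/T (O(T) = 3 + (-12/T)/2 = 3 - 6/T)
O(p)*(1127 + (16*(-1 - 1*11) + 8)) = (3 - 6/(-11))*(1127 + (16*(-1 - 1*11) + 8)) = (3 - 6*(-1/11))*(1127 + (16*(-1 - 11) + 8)) = (3 + 6/11)*(1127 + (16*(-12) + 8)) = 39*(1127 + (-192 + 8))/11 = 39*(1127 - 184)/11 = (39/11)*943 = 36777/11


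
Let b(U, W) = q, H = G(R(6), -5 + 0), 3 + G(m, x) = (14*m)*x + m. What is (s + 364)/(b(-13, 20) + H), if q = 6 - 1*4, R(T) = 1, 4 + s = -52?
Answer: -22/5 ≈ -4.4000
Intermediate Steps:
s = -56 (s = -4 - 52 = -56)
G(m, x) = -3 + m + 14*m*x (G(m, x) = -3 + ((14*m)*x + m) = -3 + (14*m*x + m) = -3 + (m + 14*m*x) = -3 + m + 14*m*x)
H = -72 (H = -3 + 1 + 14*1*(-5 + 0) = -3 + 1 + 14*1*(-5) = -3 + 1 - 70 = -72)
q = 2 (q = 6 - 4 = 2)
b(U, W) = 2
(s + 364)/(b(-13, 20) + H) = (-56 + 364)/(2 - 72) = 308/(-70) = 308*(-1/70) = -22/5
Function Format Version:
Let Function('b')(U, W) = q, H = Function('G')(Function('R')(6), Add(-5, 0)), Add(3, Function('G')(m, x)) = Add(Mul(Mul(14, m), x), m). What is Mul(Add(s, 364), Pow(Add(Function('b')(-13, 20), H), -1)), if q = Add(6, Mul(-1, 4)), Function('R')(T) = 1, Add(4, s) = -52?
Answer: Rational(-22, 5) ≈ -4.4000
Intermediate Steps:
s = -56 (s = Add(-4, -52) = -56)
Function('G')(m, x) = Add(-3, m, Mul(14, m, x)) (Function('G')(m, x) = Add(-3, Add(Mul(Mul(14, m), x), m)) = Add(-3, Add(Mul(14, m, x), m)) = Add(-3, Add(m, Mul(14, m, x))) = Add(-3, m, Mul(14, m, x)))
H = -72 (H = Add(-3, 1, Mul(14, 1, Add(-5, 0))) = Add(-3, 1, Mul(14, 1, -5)) = Add(-3, 1, -70) = -72)
q = 2 (q = Add(6, -4) = 2)
Function('b')(U, W) = 2
Mul(Add(s, 364), Pow(Add(Function('b')(-13, 20), H), -1)) = Mul(Add(-56, 364), Pow(Add(2, -72), -1)) = Mul(308, Pow(-70, -1)) = Mul(308, Rational(-1, 70)) = Rational(-22, 5)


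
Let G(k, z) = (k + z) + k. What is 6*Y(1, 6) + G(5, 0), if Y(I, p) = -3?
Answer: -8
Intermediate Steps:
G(k, z) = z + 2*k
6*Y(1, 6) + G(5, 0) = 6*(-3) + (0 + 2*5) = -18 + (0 + 10) = -18 + 10 = -8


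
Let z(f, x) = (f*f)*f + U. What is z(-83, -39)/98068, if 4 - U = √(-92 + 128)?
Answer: -571789/98068 ≈ -5.8305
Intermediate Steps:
U = -2 (U = 4 - √(-92 + 128) = 4 - √36 = 4 - 1*6 = 4 - 6 = -2)
z(f, x) = -2 + f³ (z(f, x) = (f*f)*f - 2 = f²*f - 2 = f³ - 2 = -2 + f³)
z(-83, -39)/98068 = (-2 + (-83)³)/98068 = (-2 - 571787)*(1/98068) = -571789*1/98068 = -571789/98068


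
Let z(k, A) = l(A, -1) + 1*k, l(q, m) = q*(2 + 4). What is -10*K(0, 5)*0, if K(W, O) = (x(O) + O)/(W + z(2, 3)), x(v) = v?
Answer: 0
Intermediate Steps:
l(q, m) = 6*q (l(q, m) = q*6 = 6*q)
z(k, A) = k + 6*A (z(k, A) = 6*A + 1*k = 6*A + k = k + 6*A)
K(W, O) = 2*O/(20 + W) (K(W, O) = (O + O)/(W + (2 + 6*3)) = (2*O)/(W + (2 + 18)) = (2*O)/(W + 20) = (2*O)/(20 + W) = 2*O/(20 + W))
-10*K(0, 5)*0 = -20*5/(20 + 0)*0 = -20*5/20*0 = -10*½*0 = -5*0 = 0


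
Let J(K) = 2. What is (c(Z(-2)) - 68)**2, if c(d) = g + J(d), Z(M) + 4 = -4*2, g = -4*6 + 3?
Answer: 7569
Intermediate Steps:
g = -21 (g = -24 + 3 = -21)
Z(M) = -12 (Z(M) = -4 - 4*2 = -4 - 8 = -12)
c(d) = -19 (c(d) = -21 + 2 = -19)
(c(Z(-2)) - 68)**2 = (-19 - 68)**2 = (-87)**2 = 7569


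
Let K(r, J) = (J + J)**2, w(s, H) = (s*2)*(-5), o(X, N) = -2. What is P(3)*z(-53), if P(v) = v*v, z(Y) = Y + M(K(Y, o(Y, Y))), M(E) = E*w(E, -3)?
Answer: -23517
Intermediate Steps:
w(s, H) = -10*s (w(s, H) = (2*s)*(-5) = -10*s)
K(r, J) = 4*J**2 (K(r, J) = (2*J)**2 = 4*J**2)
M(E) = -10*E**2 (M(E) = E*(-10*E) = -10*E**2)
z(Y) = -2560 + Y (z(Y) = Y - 10*(4*(-2)**2)**2 = Y - 10*(4*4)**2 = Y - 10*16**2 = Y - 10*256 = Y - 2560 = -2560 + Y)
P(v) = v**2
P(3)*z(-53) = 3**2*(-2560 - 53) = 9*(-2613) = -23517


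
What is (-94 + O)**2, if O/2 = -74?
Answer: 58564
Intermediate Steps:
O = -148 (O = 2*(-74) = -148)
(-94 + O)**2 = (-94 - 148)**2 = (-242)**2 = 58564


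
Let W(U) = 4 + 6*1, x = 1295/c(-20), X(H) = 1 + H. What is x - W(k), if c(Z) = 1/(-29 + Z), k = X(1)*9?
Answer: -63465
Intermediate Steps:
k = 18 (k = (1 + 1)*9 = 2*9 = 18)
x = -63455 (x = 1295/(1/(-29 - 20)) = 1295/(1/(-49)) = 1295/(-1/49) = 1295*(-49) = -63455)
W(U) = 10 (W(U) = 4 + 6 = 10)
x - W(k) = -63455 - 1*10 = -63455 - 10 = -63465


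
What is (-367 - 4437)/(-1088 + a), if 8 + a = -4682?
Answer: 2402/2889 ≈ 0.83143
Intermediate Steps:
a = -4690 (a = -8 - 4682 = -4690)
(-367 - 4437)/(-1088 + a) = (-367 - 4437)/(-1088 - 4690) = -4804/(-5778) = -4804*(-1/5778) = 2402/2889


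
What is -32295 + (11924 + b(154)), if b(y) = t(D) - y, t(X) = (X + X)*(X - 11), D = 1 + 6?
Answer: -20581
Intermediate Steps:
D = 7
t(X) = 2*X*(-11 + X) (t(X) = (2*X)*(-11 + X) = 2*X*(-11 + X))
b(y) = -56 - y (b(y) = 2*7*(-11 + 7) - y = 2*7*(-4) - y = -56 - y)
-32295 + (11924 + b(154)) = -32295 + (11924 + (-56 - 1*154)) = -32295 + (11924 + (-56 - 154)) = -32295 + (11924 - 210) = -32295 + 11714 = -20581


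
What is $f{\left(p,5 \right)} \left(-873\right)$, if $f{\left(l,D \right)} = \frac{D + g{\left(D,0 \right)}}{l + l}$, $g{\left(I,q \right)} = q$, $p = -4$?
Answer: $\frac{4365}{8} \approx 545.63$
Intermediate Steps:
$f{\left(l,D \right)} = \frac{D}{2 l}$ ($f{\left(l,D \right)} = \frac{D + 0}{l + l} = \frac{D}{2 l}$)
$f{\left(p,5 \right)} \left(-873\right) = \frac{1}{2} \cdot 5 \frac{1}{-4} \left(-873\right) = \frac{1}{2} \cdot 5 \left(- \frac{1}{4}\right) \left(-873\right) = \left(- \frac{5}{8}\right) \left(-873\right) = \frac{4365}{8}$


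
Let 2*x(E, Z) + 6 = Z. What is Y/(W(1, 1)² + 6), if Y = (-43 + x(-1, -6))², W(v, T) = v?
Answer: 343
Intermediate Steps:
x(E, Z) = -3 + Z/2
Y = 2401 (Y = (-43 + (-3 + (½)*(-6)))² = (-43 + (-3 - 3))² = (-43 - 6)² = (-49)² = 2401)
Y/(W(1, 1)² + 6) = 2401/(1² + 6) = 2401/(1 + 6) = 2401/7 = (⅐)*2401 = 343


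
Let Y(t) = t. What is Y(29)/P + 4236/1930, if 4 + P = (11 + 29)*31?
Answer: 2645833/1192740 ≈ 2.2183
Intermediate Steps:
P = 1236 (P = -4 + (11 + 29)*31 = -4 + 40*31 = -4 + 1240 = 1236)
Y(29)/P + 4236/1930 = 29/1236 + 4236/1930 = 29*(1/1236) + 4236*(1/1930) = 29/1236 + 2118/965 = 2645833/1192740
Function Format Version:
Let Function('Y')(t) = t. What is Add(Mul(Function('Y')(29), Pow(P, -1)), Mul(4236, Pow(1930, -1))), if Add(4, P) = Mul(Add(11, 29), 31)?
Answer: Rational(2645833, 1192740) ≈ 2.2183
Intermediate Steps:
P = 1236 (P = Add(-4, Mul(Add(11, 29), 31)) = Add(-4, Mul(40, 31)) = Add(-4, 1240) = 1236)
Add(Mul(Function('Y')(29), Pow(P, -1)), Mul(4236, Pow(1930, -1))) = Add(Mul(29, Pow(1236, -1)), Mul(4236, Pow(1930, -1))) = Add(Mul(29, Rational(1, 1236)), Mul(4236, Rational(1, 1930))) = Add(Rational(29, 1236), Rational(2118, 965)) = Rational(2645833, 1192740)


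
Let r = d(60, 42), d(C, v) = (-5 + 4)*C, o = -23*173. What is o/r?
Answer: 3979/60 ≈ 66.317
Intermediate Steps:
o = -3979
d(C, v) = -C
r = -60 (r = -1*60 = -60)
o/r = -3979/(-60) = -3979*(-1/60) = 3979/60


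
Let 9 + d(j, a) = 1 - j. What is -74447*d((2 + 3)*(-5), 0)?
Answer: -1265599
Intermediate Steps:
d(j, a) = -8 - j (d(j, a) = -9 + (1 - j) = -8 - j)
-74447*d((2 + 3)*(-5), 0) = -74447*(-8 - (2 + 3)*(-5)) = -74447*(-8 - 5*(-5)) = -74447*(-8 - 1*(-25)) = -74447*(-8 + 25) = -74447*17 = -1265599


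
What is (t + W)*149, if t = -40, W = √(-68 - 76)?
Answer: -5960 + 1788*I ≈ -5960.0 + 1788.0*I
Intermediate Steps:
W = 12*I (W = √(-144) = 12*I ≈ 12.0*I)
(t + W)*149 = (-40 + 12*I)*149 = -5960 + 1788*I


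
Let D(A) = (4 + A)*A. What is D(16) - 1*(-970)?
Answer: 1290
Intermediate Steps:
D(A) = A*(4 + A)
D(16) - 1*(-970) = 16*(4 + 16) - 1*(-970) = 16*20 + 970 = 320 + 970 = 1290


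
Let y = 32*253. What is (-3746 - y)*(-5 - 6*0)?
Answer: 59210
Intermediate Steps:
y = 8096
(-3746 - y)*(-5 - 6*0) = (-3746 - 1*8096)*(-5 - 6*0) = (-3746 - 8096)*(-5 + 0) = -11842*(-5) = 59210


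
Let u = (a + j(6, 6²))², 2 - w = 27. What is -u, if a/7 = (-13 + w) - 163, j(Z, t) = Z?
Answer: -1962801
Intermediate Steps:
w = -25 (w = 2 - 1*27 = 2 - 27 = -25)
a = -1407 (a = 7*((-13 - 25) - 163) = 7*(-38 - 163) = 7*(-201) = -1407)
u = 1962801 (u = (-1407 + 6)² = (-1401)² = 1962801)
-u = -1*1962801 = -1962801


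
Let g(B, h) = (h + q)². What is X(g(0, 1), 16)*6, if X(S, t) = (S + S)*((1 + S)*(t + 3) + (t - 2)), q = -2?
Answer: 624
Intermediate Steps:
g(B, h) = (-2 + h)² (g(B, h) = (h - 2)² = (-2 + h)²)
X(S, t) = 2*S*(-2 + t + (1 + S)*(3 + t)) (X(S, t) = (2*S)*((1 + S)*(3 + t) + (-2 + t)) = (2*S)*(-2 + t + (1 + S)*(3 + t)) = 2*S*(-2 + t + (1 + S)*(3 + t)))
X(g(0, 1), 16)*6 = (2*(-2 + 1)²*(1 + 2*16 + 3*(-2 + 1)² + (-2 + 1)²*16))*6 = (2*(-1)²*(1 + 32 + 3*(-1)² + (-1)²*16))*6 = (2*1*(1 + 32 + 3*1 + 1*16))*6 = (2*1*(1 + 32 + 3 + 16))*6 = (2*1*52)*6 = 104*6 = 624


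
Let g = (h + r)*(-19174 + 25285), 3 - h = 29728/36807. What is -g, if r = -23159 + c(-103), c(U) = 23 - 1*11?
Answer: 1735301836632/12269 ≈ 1.4144e+8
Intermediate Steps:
h = 80693/36807 (h = 3 - 29728/36807 = 80693/36807 ≈ 2.1923)
c(U) = 12 (c(U) = 23 - 11 = 12)
r = -23147 (r = -23159 + 12 = -23147)
g = -1735301836632/12269 (g = (80693/36807 - 23147)*(-19174 + 25285) = -851890936/36807*6111 = -1735301836632/12269 ≈ -1.4144e+8)
-g = -1*(-1735301836632/12269) = 1735301836632/12269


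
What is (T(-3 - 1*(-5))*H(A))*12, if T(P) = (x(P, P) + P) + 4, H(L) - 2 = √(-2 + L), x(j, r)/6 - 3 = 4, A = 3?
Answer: 1728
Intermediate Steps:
x(j, r) = 42 (x(j, r) = 18 + 6*4 = 18 + 24 = 42)
H(L) = 2 + √(-2 + L)
T(P) = 46 + P (T(P) = (42 + P) + 4 = 46 + P)
(T(-3 - 1*(-5))*H(A))*12 = ((46 + (-3 - 1*(-5)))*(2 + √(-2 + 3)))*12 = ((46 + (-3 + 5))*(2 + √1))*12 = ((46 + 2)*(2 + 1))*12 = (48*3)*12 = 144*12 = 1728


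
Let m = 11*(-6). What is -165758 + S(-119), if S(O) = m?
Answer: -165824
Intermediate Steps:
m = -66
S(O) = -66
-165758 + S(-119) = -165758 - 66 = -165824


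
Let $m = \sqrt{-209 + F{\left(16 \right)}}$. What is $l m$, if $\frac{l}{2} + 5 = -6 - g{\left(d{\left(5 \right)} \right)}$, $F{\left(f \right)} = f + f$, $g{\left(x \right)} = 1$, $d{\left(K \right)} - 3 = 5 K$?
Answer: $- 24 i \sqrt{177} \approx - 319.3 i$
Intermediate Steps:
$d{\left(K \right)} = 3 + 5 K$
$F{\left(f \right)} = 2 f$
$l = -24$ ($l = -10 + 2 \left(-6 - 1\right) = -10 + 2 \left(-7\right) = -10 - 14 = -24$)
$m = i \sqrt{177}$ ($m = \sqrt{-209 + 2 \cdot 16} = \sqrt{-209 + 32} = \sqrt{-177} = i \sqrt{177} \approx 13.304 i$)
$l m = - 24 i \sqrt{177}$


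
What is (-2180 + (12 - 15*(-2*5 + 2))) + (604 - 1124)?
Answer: -2568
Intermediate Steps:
(-2180 + (12 - 15*(-2*5 + 2))) + (604 - 1124) = (-2180 + (12 - 15*(-10 + 2))) - 520 = (-2180 + (12 - 15*(-8))) - 520 = (-2180 + (12 + 120)) - 520 = (-2180 + 132) - 520 = -2048 - 520 = -2568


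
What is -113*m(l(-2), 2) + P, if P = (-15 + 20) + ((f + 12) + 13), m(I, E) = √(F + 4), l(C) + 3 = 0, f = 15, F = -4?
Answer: 45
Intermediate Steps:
l(C) = -3 (l(C) = -3 + 0 = -3)
m(I, E) = 0 (m(I, E) = √(-4 + 4) = √0 = 0)
P = 45 (P = (-15 + 20) + ((15 + 12) + 13) = 5 + (27 + 13) = 5 + 40 = 45)
-113*m(l(-2), 2) + P = -113*0 + 45 = 0 + 45 = 45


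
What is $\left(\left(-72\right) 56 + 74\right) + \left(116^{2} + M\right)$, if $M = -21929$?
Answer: $-12431$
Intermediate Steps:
$\left(\left(-72\right) 56 + 74\right) + \left(116^{2} + M\right) = \left(\left(-72\right) 56 + 74\right) - \left(21929 - 116^{2}\right) = \left(-4032 + 74\right) + \left(13456 - 21929\right) = -3958 - 8473 = -12431$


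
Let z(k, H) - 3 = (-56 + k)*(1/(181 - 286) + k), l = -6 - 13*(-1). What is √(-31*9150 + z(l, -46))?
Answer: I*√63897645/15 ≈ 532.91*I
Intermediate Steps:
l = 7 (l = -6 + 13 = 7)
z(k, H) = 3 + (-56 + k)*(-1/105 + k) (z(k, H) = 3 + (-56 + k)*(1/(181 - 286) + k) = 3 + (-56 + k)*(1/(-105) + k) = 3 + (-56 + k)*(-1/105 + k))
√(-31*9150 + z(l, -46)) = √(-31*9150 + (53/15 + 7² - 5881/105*7)) = √(-283650 + (53/15 + 49 - 5881/15)) = √(-283650 - 5093/15) = √(-4259843/15) = I*√63897645/15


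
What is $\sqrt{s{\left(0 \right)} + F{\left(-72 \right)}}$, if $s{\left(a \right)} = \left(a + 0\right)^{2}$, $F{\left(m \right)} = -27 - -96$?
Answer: $\sqrt{69} \approx 8.3066$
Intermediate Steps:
$F{\left(m \right)} = 69$ ($F{\left(m \right)} = -27 + 96 = 69$)
$s{\left(a \right)} = a^{2}$
$\sqrt{s{\left(0 \right)} + F{\left(-72 \right)}} = \sqrt{0^{2} + 69} = \sqrt{0 + 69} = \sqrt{69}$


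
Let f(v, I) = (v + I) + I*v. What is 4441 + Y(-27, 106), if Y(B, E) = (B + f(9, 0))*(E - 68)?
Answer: 3757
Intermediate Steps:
f(v, I) = I + v + I*v (f(v, I) = (I + v) + I*v = I + v + I*v)
Y(B, E) = (-68 + E)*(9 + B) (Y(B, E) = (B + (0 + 9 + 0*9))*(E - 68) = (B + (0 + 9 + 0))*(-68 + E) = (B + 9)*(-68 + E) = (9 + B)*(-68 + E) = (-68 + E)*(9 + B))
4441 + Y(-27, 106) = 4441 + (-612 - 68*(-27) + 9*106 - 27*106) = 4441 + (-612 + 1836 + 954 - 2862) = 4441 - 684 = 3757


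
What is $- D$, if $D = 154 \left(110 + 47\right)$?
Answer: $-24178$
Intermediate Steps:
$D = 24178$ ($D = 154 \cdot 157 = 24178$)
$- D = \left(-1\right) 24178 = -24178$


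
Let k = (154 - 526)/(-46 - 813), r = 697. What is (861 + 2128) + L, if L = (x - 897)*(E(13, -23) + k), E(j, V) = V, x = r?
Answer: 6444551/859 ≈ 7502.4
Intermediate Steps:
k = 372/859 (k = -372/(-859) = -372*(-1/859) = 372/859 ≈ 0.43306)
x = 697
L = 3877000/859 (L = (697 - 897)*(-23 + 372/859) = -200*(-19385/859) = 3877000/859 ≈ 4513.4)
(861 + 2128) + L = (861 + 2128) + 3877000/859 = 2989 + 3877000/859 = 6444551/859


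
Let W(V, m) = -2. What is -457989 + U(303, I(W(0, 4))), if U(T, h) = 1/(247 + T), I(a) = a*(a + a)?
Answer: -251893949/550 ≈ -4.5799e+5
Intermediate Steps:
I(a) = 2*a² (I(a) = a*(2*a) = 2*a²)
-457989 + U(303, I(W(0, 4))) = -457989 + 1/(247 + 303) = -457989 + 1/550 = -251893949/550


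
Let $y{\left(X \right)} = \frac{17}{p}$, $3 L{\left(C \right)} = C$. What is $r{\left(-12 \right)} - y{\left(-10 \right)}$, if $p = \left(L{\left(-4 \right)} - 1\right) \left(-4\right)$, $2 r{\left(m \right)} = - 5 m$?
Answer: $\frac{789}{28} \approx 28.179$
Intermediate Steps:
$r{\left(m \right)} = - \frac{5 m}{2}$ ($r{\left(m \right)} = \frac{\left(-5\right) m}{2} = - \frac{5 m}{2}$)
$L{\left(C \right)} = \frac{C}{3}$
$p = \frac{28}{3}$ ($p = \left(\frac{1}{3} \left(-4\right) - 1\right) \left(-4\right) = \left(- \frac{4}{3} - 1\right) \left(-4\right) = \left(- \frac{7}{3}\right) \left(-4\right) = \frac{28}{3} \approx 9.3333$)
$y{\left(X \right)} = \frac{51}{28}$ ($y{\left(X \right)} = \frac{17}{\frac{28}{3}} = 17 \cdot \frac{3}{28} = \frac{51}{28}$)
$r{\left(-12 \right)} - y{\left(-10 \right)} = \left(- \frac{5}{2}\right) \left(-12\right) - \frac{51}{28} = 30 - \frac{51}{28} = \frac{789}{28}$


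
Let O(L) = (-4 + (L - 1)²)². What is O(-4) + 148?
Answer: 589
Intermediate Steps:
O(L) = (-4 + (-1 + L)²)²
O(-4) + 148 = (-4 + (-1 - 4)²)² + 148 = (-4 + (-5)²)² + 148 = (-4 + 25)² + 148 = 21² + 148 = 441 + 148 = 589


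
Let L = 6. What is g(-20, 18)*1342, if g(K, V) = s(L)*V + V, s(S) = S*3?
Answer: 458964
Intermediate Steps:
s(S) = 3*S
g(K, V) = 19*V (g(K, V) = (3*6)*V + V = 18*V + V = 19*V)
g(-20, 18)*1342 = (19*18)*1342 = 342*1342 = 458964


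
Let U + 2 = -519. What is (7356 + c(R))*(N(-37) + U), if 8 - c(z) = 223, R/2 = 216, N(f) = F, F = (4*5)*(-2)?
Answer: -4006101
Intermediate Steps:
U = -521 (U = -2 - 519 = -521)
F = -40 (F = 20*(-2) = -40)
N(f) = -40
R = 432 (R = 2*216 = 432)
c(z) = -215 (c(z) = 8 - 1*223 = 8 - 223 = -215)
(7356 + c(R))*(N(-37) + U) = (7356 - 215)*(-40 - 521) = 7141*(-561) = -4006101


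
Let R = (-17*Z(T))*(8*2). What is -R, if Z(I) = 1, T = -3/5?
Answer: 272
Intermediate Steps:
T = -⅗ (T = -3*⅕ = -⅗ ≈ -0.60000)
R = -272 (R = (-17*1)*(8*2) = -17*16 = -272)
-R = -1*(-272) = 272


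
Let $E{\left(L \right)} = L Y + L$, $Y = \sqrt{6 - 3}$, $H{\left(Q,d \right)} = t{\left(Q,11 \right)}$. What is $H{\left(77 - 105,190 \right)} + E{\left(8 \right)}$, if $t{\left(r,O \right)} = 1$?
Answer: $9 + 8 \sqrt{3} \approx 22.856$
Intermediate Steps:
$H{\left(Q,d \right)} = 1$
$Y = \sqrt{3} \approx 1.732$
$E{\left(L \right)} = L + L \sqrt{3}$ ($E{\left(L \right)} = L \sqrt{3} + L = L + L \sqrt{3}$)
$H{\left(77 - 105,190 \right)} + E{\left(8 \right)} = 1 + 8 \left(1 + \sqrt{3}\right) = 1 + \left(8 + 8 \sqrt{3}\right) = 9 + 8 \sqrt{3}$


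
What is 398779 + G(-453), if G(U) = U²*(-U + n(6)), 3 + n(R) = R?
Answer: 93974083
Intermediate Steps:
n(R) = -3 + R
G(U) = U²*(3 - U) (G(U) = U²*(-U + (-3 + 6)) = U²*(-U + 3) = U²*(3 - U))
398779 + G(-453) = 398779 + (-453)²*(3 - 1*(-453)) = 398779 + 205209*(3 + 453) = 398779 + 205209*456 = 398779 + 93575304 = 93974083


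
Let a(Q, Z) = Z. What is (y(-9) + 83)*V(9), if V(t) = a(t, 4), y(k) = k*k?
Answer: 656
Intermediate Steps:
y(k) = k²
V(t) = 4
(y(-9) + 83)*V(9) = ((-9)² + 83)*4 = (81 + 83)*4 = 164*4 = 656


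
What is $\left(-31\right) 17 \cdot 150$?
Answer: $-79050$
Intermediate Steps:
$\left(-31\right) 17 \cdot 150 = \left(-527\right) 150 = -79050$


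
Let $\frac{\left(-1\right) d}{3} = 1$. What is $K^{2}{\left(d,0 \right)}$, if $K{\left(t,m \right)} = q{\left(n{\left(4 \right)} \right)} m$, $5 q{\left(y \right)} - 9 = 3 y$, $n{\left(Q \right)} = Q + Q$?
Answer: $0$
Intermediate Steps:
$d = -3$ ($d = \left(-3\right) 1 = -3$)
$n{\left(Q \right)} = 2 Q$
$q{\left(y \right)} = \frac{9}{5} + \frac{3 y}{5}$
$K{\left(t,m \right)} = \frac{33 m}{5}$ ($K{\left(t,m \right)} = \left(\frac{9}{5} + \frac{3 \cdot 2 \cdot 4}{5}\right) m = \left(\frac{9}{5} + \frac{3}{5} \cdot 8\right) m = \left(\frac{9}{5} + \frac{24}{5}\right) m = \frac{33 m}{5}$)
$K^{2}{\left(d,0 \right)} = \left(\frac{33}{5} \cdot 0\right)^{2} = 0^{2} = 0$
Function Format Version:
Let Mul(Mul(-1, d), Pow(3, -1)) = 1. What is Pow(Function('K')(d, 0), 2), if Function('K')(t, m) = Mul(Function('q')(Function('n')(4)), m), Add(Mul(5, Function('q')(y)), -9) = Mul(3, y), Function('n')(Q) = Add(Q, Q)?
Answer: 0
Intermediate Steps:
d = -3 (d = Mul(-3, 1) = -3)
Function('n')(Q) = Mul(2, Q)
Function('q')(y) = Add(Rational(9, 5), Mul(Rational(3, 5), y)) (Function('q')(y) = Add(Rational(9, 5), Mul(Rational(1, 5), Mul(3, y))) = Add(Rational(9, 5), Mul(Rational(3, 5), y)))
Function('K')(t, m) = Mul(Rational(33, 5), m) (Function('K')(t, m) = Mul(Add(Rational(9, 5), Mul(Rational(3, 5), Mul(2, 4))), m) = Mul(Add(Rational(9, 5), Mul(Rational(3, 5), 8)), m) = Mul(Add(Rational(9, 5), Rational(24, 5)), m) = Mul(Rational(33, 5), m))
Pow(Function('K')(d, 0), 2) = Pow(Mul(Rational(33, 5), 0), 2) = Pow(0, 2) = 0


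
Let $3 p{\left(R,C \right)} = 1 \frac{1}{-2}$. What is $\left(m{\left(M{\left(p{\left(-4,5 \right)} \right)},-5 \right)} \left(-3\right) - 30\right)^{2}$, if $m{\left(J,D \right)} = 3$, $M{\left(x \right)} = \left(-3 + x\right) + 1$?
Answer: $1521$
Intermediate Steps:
$p{\left(R,C \right)} = - \frac{1}{6}$ ($p{\left(R,C \right)} = \frac{1 \frac{1}{-2}}{3} = \frac{1 \left(- \frac{1}{2}\right)}{3} = \frac{1}{3} \left(- \frac{1}{2}\right) = - \frac{1}{6}$)
$M{\left(x \right)} = -2 + x$
$\left(m{\left(M{\left(p{\left(-4,5 \right)} \right)},-5 \right)} \left(-3\right) - 30\right)^{2} = \left(3 \left(-3\right) - 30\right)^{2} = \left(-9 - 30\right)^{2} = \left(-39\right)^{2} = 1521$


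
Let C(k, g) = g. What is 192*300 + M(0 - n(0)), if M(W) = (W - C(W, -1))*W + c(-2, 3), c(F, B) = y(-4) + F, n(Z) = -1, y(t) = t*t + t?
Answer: 57612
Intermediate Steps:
y(t) = t + t**2 (y(t) = t**2 + t = t + t**2)
c(F, B) = 12 + F (c(F, B) = -4*(1 - 4) + F = -4*(-3) + F = 12 + F)
M(W) = 10 + W*(1 + W) (M(W) = (W - 1*(-1))*W + (12 - 2) = (W + 1)*W + 10 = (1 + W)*W + 10 = W*(1 + W) + 10 = 10 + W*(1 + W))
192*300 + M(0 - n(0)) = 192*300 + (10 + (0 - 1*(-1)) + (0 - 1*(-1))**2) = 57600 + (10 + (0 + 1) + (0 + 1)**2) = 57600 + (10 + 1 + 1**2) = 57600 + (10 + 1 + 1) = 57600 + 12 = 57612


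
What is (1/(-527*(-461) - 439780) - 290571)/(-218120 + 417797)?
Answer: -57193961644/39303022941 ≈ -1.4552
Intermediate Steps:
(1/(-527*(-461) - 439780) - 290571)/(-218120 + 417797) = (1/(242947 - 439780) - 290571)/199677 = (1/(-196833) - 290571)*(1/199677) = (-1/196833 - 290571)*(1/199677) = -57193961644/196833*1/199677 = -57193961644/39303022941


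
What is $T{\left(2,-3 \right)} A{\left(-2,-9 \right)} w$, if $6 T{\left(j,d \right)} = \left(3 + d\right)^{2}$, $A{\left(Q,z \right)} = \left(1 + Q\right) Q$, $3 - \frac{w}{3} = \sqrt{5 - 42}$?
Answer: $0$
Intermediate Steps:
$w = 9 - 3 i \sqrt{37}$ ($w = 9 - 3 \sqrt{5 - 42} = 9 - 3 \sqrt{-37} = 9 - 3 i \sqrt{37} \approx 9.0 - 18.248 i$)
$A{\left(Q,z \right)} = Q \left(1 + Q\right)$
$T{\left(j,d \right)} = \frac{\left(3 + d\right)^{2}}{6}$
$T{\left(2,-3 \right)} A{\left(-2,-9 \right)} w = \frac{\left(3 - 3\right)^{2}}{6} \left(- 2 \left(1 - 2\right)\right) \left(9 - 3 i \sqrt{37}\right) = \frac{0^{2}}{6} \left(\left(-2\right) \left(-1\right)\right) \left(9 - 3 i \sqrt{37}\right) = \frac{1}{6} \cdot 0 \cdot 2 \left(9 - 3 i \sqrt{37}\right) = 0 \cdot 2 \left(9 - 3 i \sqrt{37}\right) = 0 \left(9 - 3 i \sqrt{37}\right) = 0$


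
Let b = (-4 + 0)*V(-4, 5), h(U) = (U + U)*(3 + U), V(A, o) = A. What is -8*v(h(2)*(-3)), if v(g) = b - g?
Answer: -608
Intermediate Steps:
h(U) = 2*U*(3 + U) (h(U) = (2*U)*(3 + U) = 2*U*(3 + U))
b = 16 (b = (-4 + 0)*(-4) = -4*(-4) = 16)
v(g) = 16 - g
-8*v(h(2)*(-3)) = -8*(16 - 2*2*(3 + 2)*(-3)) = -8*(16 - 2*2*5*(-3)) = -8*(16 - 20*(-3)) = -8*(16 - 1*(-60)) = -8*(16 + 60) = -8*76 = -608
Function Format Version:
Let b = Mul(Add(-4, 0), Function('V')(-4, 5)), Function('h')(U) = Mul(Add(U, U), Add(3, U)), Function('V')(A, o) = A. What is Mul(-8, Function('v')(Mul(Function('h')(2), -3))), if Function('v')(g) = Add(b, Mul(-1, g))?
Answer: -608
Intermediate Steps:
Function('h')(U) = Mul(2, U, Add(3, U)) (Function('h')(U) = Mul(Mul(2, U), Add(3, U)) = Mul(2, U, Add(3, U)))
b = 16 (b = Mul(Add(-4, 0), -4) = Mul(-4, -4) = 16)
Function('v')(g) = Add(16, Mul(-1, g))
Mul(-8, Function('v')(Mul(Function('h')(2), -3))) = Mul(-8, Add(16, Mul(-1, Mul(Mul(2, 2, Add(3, 2)), -3)))) = Mul(-8, Add(16, Mul(-1, Mul(Mul(2, 2, 5), -3)))) = Mul(-8, Add(16, Mul(-1, Mul(20, -3)))) = Mul(-8, Add(16, Mul(-1, -60))) = Mul(-8, Add(16, 60)) = Mul(-8, 76) = -608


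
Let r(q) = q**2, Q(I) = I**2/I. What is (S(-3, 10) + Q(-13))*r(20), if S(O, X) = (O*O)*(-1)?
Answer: -8800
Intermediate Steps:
S(O, X) = -O**2 (S(O, X) = O**2*(-1) = -O**2)
Q(I) = I
(S(-3, 10) + Q(-13))*r(20) = (-1*(-3)**2 - 13)*20**2 = (-1*9 - 13)*400 = (-9 - 13)*400 = -22*400 = -8800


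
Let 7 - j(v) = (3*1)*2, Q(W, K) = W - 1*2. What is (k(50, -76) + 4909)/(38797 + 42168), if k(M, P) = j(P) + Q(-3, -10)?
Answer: 981/16193 ≈ 0.060582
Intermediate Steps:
Q(W, K) = -2 + W (Q(W, K) = W - 2 = -2 + W)
j(v) = 1 (j(v) = 7 - 3*1*2 = 7 - 3*2 = 7 - 1*6 = 7 - 6 = 1)
k(M, P) = -4 (k(M, P) = 1 + (-2 - 3) = 1 - 5 = -4)
(k(50, -76) + 4909)/(38797 + 42168) = (-4 + 4909)/(38797 + 42168) = 4905/80965 = 4905*(1/80965) = 981/16193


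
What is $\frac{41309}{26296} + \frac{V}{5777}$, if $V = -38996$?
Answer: $- \frac{786796723}{151911992} \approx -5.1793$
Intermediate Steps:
$\frac{41309}{26296} + \frac{V}{5777} = \frac{41309}{26296} - \frac{38996}{5777} = - \frac{786796723}{151911992}$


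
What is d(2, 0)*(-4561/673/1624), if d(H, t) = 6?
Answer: -13683/546476 ≈ -0.025039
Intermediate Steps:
d(2, 0)*(-4561/673/1624) = 6*(-4561/673/1624) = 6*(-4561*1/673*(1/1624)) = 6*(-4561/673*1/1624) = 6*(-4561/1092952) = -13683/546476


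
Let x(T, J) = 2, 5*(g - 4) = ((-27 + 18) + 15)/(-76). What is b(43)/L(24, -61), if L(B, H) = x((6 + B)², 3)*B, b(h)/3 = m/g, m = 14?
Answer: 665/3028 ≈ 0.21962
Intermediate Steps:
g = 757/190 (g = 4 + (((-27 + 18) + 15)/(-76))/5 = 4 + ((-9 + 15)*(-1/76))/5 = 4 + (6*(-1/76))/5 = 4 + (⅕)*(-3/38) = 4 - 3/190 = 757/190 ≈ 3.9842)
b(h) = 7980/757 (b(h) = 3*(14/(757/190)) = 3*(14*(190/757)) = 3*(2660/757) = 7980/757)
L(B, H) = 2*B
b(43)/L(24, -61) = 7980/(757*((2*24))) = (7980/757)/48 = (7980/757)*(1/48) = 665/3028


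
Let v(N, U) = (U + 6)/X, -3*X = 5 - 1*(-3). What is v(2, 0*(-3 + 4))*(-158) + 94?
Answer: 899/2 ≈ 449.50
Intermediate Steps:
X = -8/3 (X = -(5 - 1*(-3))/3 = -(5 + 3)/3 = -⅓*8 = -8/3 ≈ -2.6667)
v(N, U) = -9/4 - 3*U/8 (v(N, U) = (U + 6)/(-8/3) = (6 + U)*(-3/8) = -9/4 - 3*U/8)
v(2, 0*(-3 + 4))*(-158) + 94 = (-9/4 - 0*(-3 + 4))*(-158) + 94 = (-9/4 - 0)*(-158) + 94 = (-9/4 - 3/8*0)*(-158) + 94 = (-9/4 + 0)*(-158) + 94 = -9/4*(-158) + 94 = 711/2 + 94 = 899/2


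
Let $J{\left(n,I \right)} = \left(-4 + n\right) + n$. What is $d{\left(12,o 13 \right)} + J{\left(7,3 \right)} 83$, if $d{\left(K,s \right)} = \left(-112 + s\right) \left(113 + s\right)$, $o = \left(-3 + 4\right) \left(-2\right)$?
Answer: $-11176$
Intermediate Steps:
$J{\left(n,I \right)} = -4 + 2 n$
$o = -2$ ($o = 1 \left(-2\right) = -2$)
$d{\left(12,o 13 \right)} + J{\left(7,3 \right)} 83 = \left(-12656 - 26 + \left(\left(-2\right) 13\right)^{2}\right) + \left(-4 + 2 \cdot 7\right) 83 = \left(-12656 - 26 + \left(-26\right)^{2}\right) + \left(-4 + 14\right) 83 = \left(-12656 - 26 + 676\right) + 10 \cdot 83 = -12006 + 830 = -11176$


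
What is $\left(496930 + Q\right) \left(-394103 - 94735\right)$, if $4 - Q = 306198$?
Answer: $-93239004768$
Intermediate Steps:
$Q = -306194$ ($Q = 4 - 306198 = -306194$)
$\left(496930 + Q\right) \left(-394103 - 94735\right) = \left(496930 - 306194\right) \left(-394103 - 94735\right) = 190736 \left(-488838\right) = -93239004768$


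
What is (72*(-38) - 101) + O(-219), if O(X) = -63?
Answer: -2900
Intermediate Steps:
(72*(-38) - 101) + O(-219) = (72*(-38) - 101) - 63 = (-2736 - 101) - 63 = -2837 - 63 = -2900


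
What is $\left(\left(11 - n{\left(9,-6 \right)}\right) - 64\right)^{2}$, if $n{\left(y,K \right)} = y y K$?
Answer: $187489$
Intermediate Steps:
$n{\left(y,K \right)} = K y^{2}$ ($n{\left(y,K \right)} = y^{2} K = K y^{2}$)
$\left(\left(11 - n{\left(9,-6 \right)}\right) - 64\right)^{2} = \left(\left(11 - - 6 \cdot 9^{2}\right) - 64\right)^{2} = \left(\left(11 - \left(-6\right) 81\right) - 64\right)^{2} = \left(\left(11 - -486\right) - 64\right)^{2} = \left(\left(11 + 486\right) - 64\right)^{2} = \left(497 - 64\right)^{2} = 433^{2} = 187489$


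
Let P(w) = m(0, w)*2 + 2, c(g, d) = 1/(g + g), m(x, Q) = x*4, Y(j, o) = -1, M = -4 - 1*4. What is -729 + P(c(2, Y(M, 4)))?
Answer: -727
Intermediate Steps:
M = -8 (M = -4 - 4 = -8)
m(x, Q) = 4*x
c(g, d) = 1/(2*g)
P(w) = 2 (P(w) = (4*0)*2 + 2 = 0*2 + 2 = 0 + 2 = 2)
-729 + P(c(2, Y(M, 4))) = -729 + 2 = -727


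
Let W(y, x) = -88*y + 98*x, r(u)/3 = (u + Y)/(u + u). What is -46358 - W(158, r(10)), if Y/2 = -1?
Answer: -162858/5 ≈ -32572.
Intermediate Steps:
Y = -2 (Y = 2*(-1) = -2)
r(u) = 3*(-2 + u)/(2*u) (r(u) = 3*((u - 2)/(u + u)) = 3*((-2 + u)/((2*u))) = 3*((-2 + u)*(1/(2*u))) = 3*((-2 + u)/(2*u)) = 3*(-2 + u)/(2*u))
-46358 - W(158, r(10)) = -46358 - (-88*158 + 98*(3/2 - 3/10)) = -46358 - (-13904 + 98*(3/2 - 3*⅒)) = -46358 - (-13904 + 98*(3/2 - 3/10)) = -46358 - (-13904 + 98*(6/5)) = -46358 - (-13904 + 588/5) = -46358 - 1*(-68932/5) = -46358 + 68932/5 = -162858/5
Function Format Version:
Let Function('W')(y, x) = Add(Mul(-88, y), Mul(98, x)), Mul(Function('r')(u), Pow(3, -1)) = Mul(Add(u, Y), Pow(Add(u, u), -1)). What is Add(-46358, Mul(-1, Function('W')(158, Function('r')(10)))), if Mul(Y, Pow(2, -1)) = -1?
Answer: Rational(-162858, 5) ≈ -32572.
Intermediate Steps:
Y = -2 (Y = Mul(2, -1) = -2)
Function('r')(u) = Mul(Rational(3, 2), Pow(u, -1), Add(-2, u)) (Function('r')(u) = Mul(3, Mul(Add(u, -2), Pow(Add(u, u), -1))) = Mul(3, Mul(Add(-2, u), Pow(Mul(2, u), -1))) = Mul(3, Mul(Add(-2, u), Mul(Rational(1, 2), Pow(u, -1)))) = Mul(3, Mul(Rational(1, 2), Pow(u, -1), Add(-2, u))) = Mul(Rational(3, 2), Pow(u, -1), Add(-2, u)))
Add(-46358, Mul(-1, Function('W')(158, Function('r')(10)))) = Add(-46358, Mul(-1, Add(Mul(-88, 158), Mul(98, Add(Rational(3, 2), Mul(-3, Pow(10, -1))))))) = Add(-46358, Mul(-1, Add(-13904, Mul(98, Add(Rational(3, 2), Mul(-3, Rational(1, 10))))))) = Add(-46358, Mul(-1, Add(-13904, Mul(98, Add(Rational(3, 2), Rational(-3, 10)))))) = Add(-46358, Mul(-1, Add(-13904, Mul(98, Rational(6, 5))))) = Add(-46358, Mul(-1, Add(-13904, Rational(588, 5)))) = Add(-46358, Mul(-1, Rational(-68932, 5))) = Add(-46358, Rational(68932, 5)) = Rational(-162858, 5)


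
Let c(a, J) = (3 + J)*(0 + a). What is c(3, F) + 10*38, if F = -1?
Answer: 386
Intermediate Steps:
c(a, J) = a*(3 + J) (c(a, J) = (3 + J)*a = a*(3 + J))
c(3, F) + 10*38 = 3*(3 - 1) + 10*38 = 3*2 + 380 = 6 + 380 = 386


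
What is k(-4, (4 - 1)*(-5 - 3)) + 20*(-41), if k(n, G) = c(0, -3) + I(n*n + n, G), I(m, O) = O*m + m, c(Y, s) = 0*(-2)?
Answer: -1096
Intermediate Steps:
c(Y, s) = 0
I(m, O) = m + O*m
k(n, G) = (1 + G)*(n + n²) (k(n, G) = 0 + (n*n + n)*(1 + G) = 0 + (n² + n)*(1 + G) = 0 + (n + n²)*(1 + G) = 0 + (1 + G)*(n + n²) = (1 + G)*(n + n²))
k(-4, (4 - 1)*(-5 - 3)) + 20*(-41) = -4*(1 + (4 - 1)*(-5 - 3))*(1 - 4) + 20*(-41) = -4*(1 + 3*(-8))*(-3) - 820 = -4*(1 - 24)*(-3) - 820 = -4*(-23)*(-3) - 820 = -276 - 820 = -1096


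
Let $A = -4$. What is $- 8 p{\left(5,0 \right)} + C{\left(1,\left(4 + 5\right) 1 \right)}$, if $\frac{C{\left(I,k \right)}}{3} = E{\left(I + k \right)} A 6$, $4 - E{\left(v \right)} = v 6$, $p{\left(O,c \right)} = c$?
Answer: $4032$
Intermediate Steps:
$E{\left(v \right)} = 4 - 6 v$ ($E{\left(v \right)} = 4 - v 6 = 4 - 6 v$)
$C{\left(I,k \right)} = -288 + 432 I + 432 k$ ($C{\left(I,k \right)} = 3 \left(4 - 6 \left(I + k\right)\right) \left(-4\right) 6 = 3 \left(4 - \left(6 I + 6 k\right)\right) \left(-4\right) 6 = 3 \left(4 - 6 I - 6 k\right) \left(-4\right) 6 = 3 \left(-16 + 24 I + 24 k\right) 6 = 3 \left(-96 + 144 I + 144 k\right) = -288 + 432 I + 432 k$)
$- 8 p{\left(5,0 \right)} + C{\left(1,\left(4 + 5\right) 1 \right)} = \left(-8\right) 0 + \left(-288 + 432 \cdot 1 + 432 \left(4 + 5\right) 1\right) = 0 + \left(-288 + 432 + 432 \cdot 9 \cdot 1\right) = 0 + \left(-288 + 432 + 432 \cdot 9\right) = 0 + \left(-288 + 432 + 3888\right) = 0 + 4032 = 4032$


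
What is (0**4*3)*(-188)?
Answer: 0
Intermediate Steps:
(0**4*3)*(-188) = (0*3)*(-188) = 0*(-188) = 0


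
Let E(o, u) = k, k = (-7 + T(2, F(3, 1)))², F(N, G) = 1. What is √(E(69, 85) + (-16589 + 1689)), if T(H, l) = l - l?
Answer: I*√14851 ≈ 121.86*I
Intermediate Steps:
T(H, l) = 0
k = 49 (k = (-7 + 0)² = (-7)² = 49)
E(o, u) = 49
√(E(69, 85) + (-16589 + 1689)) = √(49 + (-16589 + 1689)) = √(49 - 14900) = √(-14851) = I*√14851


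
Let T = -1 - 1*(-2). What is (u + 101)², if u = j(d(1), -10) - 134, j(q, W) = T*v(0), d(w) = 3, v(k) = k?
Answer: 1089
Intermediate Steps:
T = 1 (T = -1 + 2 = 1)
j(q, W) = 0 (j(q, W) = 1*0 = 0)
u = -134 (u = 0 - 134 = -134)
(u + 101)² = (-134 + 101)² = (-33)² = 1089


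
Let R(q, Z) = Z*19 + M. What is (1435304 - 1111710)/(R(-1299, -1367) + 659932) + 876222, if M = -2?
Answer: 555487394048/633957 ≈ 8.7622e+5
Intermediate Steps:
R(q, Z) = -2 + 19*Z (R(q, Z) = Z*19 - 2 = 19*Z - 2 = -2 + 19*Z)
(1435304 - 1111710)/(R(-1299, -1367) + 659932) + 876222 = (1435304 - 1111710)/((-2 + 19*(-1367)) + 659932) + 876222 = 323594/((-2 - 25973) + 659932) + 876222 = 323594/(-25975 + 659932) + 876222 = 323594/633957 + 876222 = 555487394048/633957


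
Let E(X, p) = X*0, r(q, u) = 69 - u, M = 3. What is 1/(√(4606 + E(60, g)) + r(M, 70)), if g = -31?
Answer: 1/4605 + 7*√94/4605 ≈ 0.014955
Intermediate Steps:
E(X, p) = 0
1/(√(4606 + E(60, g)) + r(M, 70)) = 1/(√(4606 + 0) + (69 - 1*70)) = 1/(√4606 + (69 - 70)) = 1/(7*√94 - 1) = 1/(-1 + 7*√94)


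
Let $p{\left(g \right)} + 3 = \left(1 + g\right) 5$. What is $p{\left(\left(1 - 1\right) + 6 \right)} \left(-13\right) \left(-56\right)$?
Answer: $23296$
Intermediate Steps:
$p{\left(g \right)} = 2 + 5 g$ ($p{\left(g \right)} = -3 + \left(1 + g\right) 5 = -3 + \left(5 + 5 g\right) = 2 + 5 g$)
$p{\left(\left(1 - 1\right) + 6 \right)} \left(-13\right) \left(-56\right) = \left(2 + 5 \left(\left(1 - 1\right) + 6\right)\right) \left(-13\right) \left(-56\right) = \left(2 + 5 \left(0 + 6\right)\right) \left(-13\right) \left(-56\right) = \left(2 + 5 \cdot 6\right) \left(-13\right) \left(-56\right) = \left(2 + 30\right) \left(-13\right) \left(-56\right) = 32 \left(-13\right) \left(-56\right) = \left(-416\right) \left(-56\right) = 23296$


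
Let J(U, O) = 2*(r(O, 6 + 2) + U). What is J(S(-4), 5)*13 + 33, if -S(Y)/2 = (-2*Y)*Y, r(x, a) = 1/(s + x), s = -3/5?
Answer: 18732/11 ≈ 1702.9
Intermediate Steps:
s = -3/5 (s = -3*1/5 = -3/5 ≈ -0.60000)
r(x, a) = 1/(-3/5 + x)
S(Y) = 4*Y**2 (S(Y) = -2*(-2*Y)*Y = -(-4)*Y**2 = 4*Y**2)
J(U, O) = 2*U + 10/(-3 + 5*O) (J(U, O) = 2*(5/(-3 + 5*O) + U) = 2*(U + 5/(-3 + 5*O)) = 2*U + 10/(-3 + 5*O))
J(S(-4), 5)*13 + 33 = (2*(5 + (4*(-4)**2)*(-3 + 5*5))/(-3 + 5*5))*13 + 33 = (2*(5 + (4*16)*(-3 + 25))/(-3 + 25))*13 + 33 = (2*(5 + 64*22)/22)*13 + 33 = (2*(1/22)*(5 + 1408))*13 + 33 = (2*(1/22)*1413)*13 + 33 = (1413/11)*13 + 33 = 18369/11 + 33 = 18732/11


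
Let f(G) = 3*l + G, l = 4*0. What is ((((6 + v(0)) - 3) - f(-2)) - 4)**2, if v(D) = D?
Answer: 1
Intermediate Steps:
l = 0
f(G) = G (f(G) = 3*0 + G = 0 + G = G)
((((6 + v(0)) - 3) - f(-2)) - 4)**2 = ((((6 + 0) - 3) - 1*(-2)) - 4)**2 = (((6 - 3) + 2) - 4)**2 = ((3 + 2) - 4)**2 = (5 - 4)**2 = 1**2 = 1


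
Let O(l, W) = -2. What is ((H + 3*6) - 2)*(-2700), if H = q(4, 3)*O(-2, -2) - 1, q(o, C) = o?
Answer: -18900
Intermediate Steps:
H = -9 (H = 4*(-2) - 1 = -8 - 1 = -9)
((H + 3*6) - 2)*(-2700) = ((-9 + 3*6) - 2)*(-2700) = ((-9 + 18) - 2)*(-2700) = (9 - 2)*(-2700) = 7*(-2700) = -18900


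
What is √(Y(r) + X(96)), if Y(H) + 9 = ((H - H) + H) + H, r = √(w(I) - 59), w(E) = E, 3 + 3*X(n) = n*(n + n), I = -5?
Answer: √(6134 + 16*I) ≈ 78.32 + 0.102*I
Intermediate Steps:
X(n) = -1 + 2*n²/3 (X(n) = -1 + (n*(n + n))/3 = -1 + (n*(2*n))/3 = -1 + (2*n²)/3 = -1 + 2*n²/3)
r = 8*I (r = √(-5 - 59) = √(-64) = 8*I ≈ 8.0*I)
Y(H) = -9 + 2*H (Y(H) = -9 + (((H - H) + H) + H) = -9 + ((0 + H) + H) = -9 + (H + H) = -9 + 2*H)
√(Y(r) + X(96)) = √((-9 + 2*(8*I)) + (-1 + (⅔)*96²)) = √((-9 + 16*I) + (-1 + (⅔)*9216)) = √((-9 + 16*I) + (-1 + 6144)) = √((-9 + 16*I) + 6143) = √(6134 + 16*I)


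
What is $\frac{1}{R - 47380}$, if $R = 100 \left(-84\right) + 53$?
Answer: $- \frac{1}{55727} \approx -1.7945 \cdot 10^{-5}$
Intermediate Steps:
$R = -8347$ ($R = -8400 + 53 = -8347$)
$\frac{1}{R - 47380} = \frac{1}{-8347 - 47380} = \frac{1}{-55727} = - \frac{1}{55727}$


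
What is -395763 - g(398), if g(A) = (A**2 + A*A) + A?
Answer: -712969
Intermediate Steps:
g(A) = A + 2*A**2 (g(A) = (A**2 + A**2) + A = 2*A**2 + A = A + 2*A**2)
-395763 - g(398) = -395763 - 398*(1 + 2*398) = -395763 - 398*(1 + 796) = -395763 - 398*797 = -395763 - 1*317206 = -395763 - 317206 = -712969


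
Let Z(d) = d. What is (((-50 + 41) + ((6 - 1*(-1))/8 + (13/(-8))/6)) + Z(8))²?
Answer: 361/2304 ≈ 0.15668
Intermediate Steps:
(((-50 + 41) + ((6 - 1*(-1))/8 + (13/(-8))/6)) + Z(8))² = (((-50 + 41) + ((6 - 1*(-1))/8 + (13/(-8))/6)) + 8)² = ((-9 + ((6 + 1)*(⅛) + (13*(-⅛))*(⅙))) + 8)² = ((-9 + (7*(⅛) - 13/8*⅙)) + 8)² = ((-9 + (7/8 - 13/48)) + 8)² = ((-9 + 29/48) + 8)² = (-403/48 + 8)² = (-19/48)² = 361/2304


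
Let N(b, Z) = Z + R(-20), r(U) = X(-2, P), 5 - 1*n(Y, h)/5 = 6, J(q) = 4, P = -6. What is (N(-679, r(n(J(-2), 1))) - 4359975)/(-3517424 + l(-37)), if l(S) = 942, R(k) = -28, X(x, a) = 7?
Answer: 2179998/1758241 ≈ 1.2399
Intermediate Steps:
n(Y, h) = -5 (n(Y, h) = 25 - 5*6 = 25 - 30 = -5)
r(U) = 7
N(b, Z) = -28 + Z (N(b, Z) = Z - 28 = -28 + Z)
(N(-679, r(n(J(-2), 1))) - 4359975)/(-3517424 + l(-37)) = ((-28 + 7) - 4359975)/(-3517424 + 942) = (-21 - 4359975)/(-3516482) = -4359996*(-1/3516482) = 2179998/1758241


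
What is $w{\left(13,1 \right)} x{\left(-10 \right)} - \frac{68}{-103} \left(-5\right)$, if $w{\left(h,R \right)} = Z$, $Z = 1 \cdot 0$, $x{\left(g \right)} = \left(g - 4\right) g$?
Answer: $0$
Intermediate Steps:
$x{\left(g \right)} = g \left(-4 + g\right)$ ($x{\left(g \right)} = \left(-4 + g\right) g = g \left(-4 + g\right)$)
$Z = 0$
$w{\left(h,R \right)} = 0$
$w{\left(13,1 \right)} x{\left(-10 \right)} - \frac{68}{-103} \left(-5\right) = 0 \left(- 10 \left(-4 - 10\right)\right) - \frac{68}{-103} \left(-5\right) = 0 \left(\left(-10\right) \left(-14\right)\right) \left(-68\right) \left(- \frac{1}{103}\right) \left(-5\right) = 0 \cdot 140 \cdot \frac{68}{103} \left(-5\right) = 0 \left(- \frac{340}{103}\right) = 0$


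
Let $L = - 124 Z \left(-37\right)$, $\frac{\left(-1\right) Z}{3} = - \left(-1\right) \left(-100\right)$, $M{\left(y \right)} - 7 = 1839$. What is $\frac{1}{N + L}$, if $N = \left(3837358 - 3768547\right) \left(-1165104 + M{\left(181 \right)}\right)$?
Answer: $- \frac{1}{80043569838} \approx -1.2493 \cdot 10^{-11}$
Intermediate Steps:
$M{\left(y \right)} = 1846$ ($M{\left(y \right)} = 7 + 1839 = 1846$)
$Z = 300$ ($Z = - 3 \left(- \left(-1\right) \left(-100\right)\right) = - 3 \left(\left(-1\right) 100\right) = \left(-3\right) \left(-100\right) = 300$)
$N = -80044946238$ ($N = \left(3837358 - 3768547\right) \left(-1165104 + 1846\right) = 68811 \left(-1163258\right) = -80044946238$)
$L = 1376400$ ($L = \left(-124\right) 300 \left(-37\right) = \left(-37200\right) \left(-37\right) = 1376400$)
$\frac{1}{N + L} = \frac{1}{-80044946238 + 1376400} = \frac{1}{-80043569838} = - \frac{1}{80043569838}$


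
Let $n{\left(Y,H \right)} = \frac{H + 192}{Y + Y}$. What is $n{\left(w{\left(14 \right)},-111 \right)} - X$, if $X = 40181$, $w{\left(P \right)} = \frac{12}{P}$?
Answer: $- \frac{160535}{4} \approx -40134.0$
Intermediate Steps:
$n{\left(Y,H \right)} = \frac{192 + H}{2 Y}$
$n{\left(w{\left(14 \right)},-111 \right)} - X = \frac{192 - 111}{2 \cdot \frac{12}{14}} - 40181 = \frac{1}{2} \frac{1}{12 \cdot \frac{1}{14}} \cdot 81 - 40181 = \frac{1}{2} \frac{1}{\frac{6}{7}} \cdot 81 - 40181 = \frac{1}{2} \cdot \frac{7}{6} \cdot 81 - 40181 = \frac{189}{4} - 40181 = - \frac{160535}{4}$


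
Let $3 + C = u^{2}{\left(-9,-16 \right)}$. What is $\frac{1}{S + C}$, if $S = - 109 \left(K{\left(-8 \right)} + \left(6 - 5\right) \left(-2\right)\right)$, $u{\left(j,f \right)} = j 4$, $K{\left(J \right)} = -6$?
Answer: $\frac{1}{2165} \approx 0.00046189$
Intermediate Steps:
$u{\left(j,f \right)} = 4 j$
$C = 1293$ ($C = -3 + \left(4 \left(-9\right)\right)^{2} = -3 + \left(-36\right)^{2} = -3 + 1296 = 1293$)
$S = 872$ ($S = - 109 \left(-6 + \left(6 - 5\right) \left(-2\right)\right) = - 109 \left(-6 + 1 \left(-2\right)\right) = - 109 \left(-6 - 2\right) = \left(-109\right) \left(-8\right) = 872$)
$\frac{1}{S + C} = \frac{1}{872 + 1293} = \frac{1}{2165}$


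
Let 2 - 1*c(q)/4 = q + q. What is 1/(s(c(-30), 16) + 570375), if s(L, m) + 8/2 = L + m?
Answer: 1/570635 ≈ 1.7524e-6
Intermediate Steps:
c(q) = 8 - 8*q (c(q) = 8 - 4*(q + q) = 8 - 8*q)
s(L, m) = -4 + L + m (s(L, m) = -4 + (L + m) = -4 + L + m)
1/(s(c(-30), 16) + 570375) = 1/((-4 + (8 - 8*(-30)) + 16) + 570375) = 1/((-4 + (8 + 240) + 16) + 570375) = 1/((-4 + 248 + 16) + 570375) = 1/(260 + 570375) = 1/570635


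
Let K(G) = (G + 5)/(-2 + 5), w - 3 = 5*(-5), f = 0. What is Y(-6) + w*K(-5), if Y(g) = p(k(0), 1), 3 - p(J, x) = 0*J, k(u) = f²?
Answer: 3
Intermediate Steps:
w = -22 (w = 3 + 5*(-5) = 3 - 25 = -22)
k(u) = 0 (k(u) = 0² = 0)
p(J, x) = 3 (p(J, x) = 3 - 0*J = 3 - 1*0 = 3 + 0 = 3)
Y(g) = 3
K(G) = 5/3 + G/3 (K(G) = (5 + G)/3 = (5 + G)*(⅓) = 5/3 + G/3)
Y(-6) + w*K(-5) = 3 - 22*(5/3 + (⅓)*(-5)) = 3 - 22*(5/3 - 5/3) = 3 - 22*0 = 3 + 0 = 3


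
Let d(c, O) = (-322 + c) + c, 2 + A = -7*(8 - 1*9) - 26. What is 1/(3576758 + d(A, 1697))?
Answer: 1/3576394 ≈ 2.7961e-7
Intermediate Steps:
A = -21 (A = -2 + (-7*(8 - 1*9) - 26) = -2 + (-7*(8 - 9) - 26) = -2 + (-7*(-1) - 26) = -2 + (7 - 26) = -2 - 19 = -21)
d(c, O) = -322 + 2*c
1/(3576758 + d(A, 1697)) = 1/(3576758 + (-322 + 2*(-21))) = 1/(3576758 + (-322 - 42)) = 1/(3576758 - 364) = 1/3576394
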